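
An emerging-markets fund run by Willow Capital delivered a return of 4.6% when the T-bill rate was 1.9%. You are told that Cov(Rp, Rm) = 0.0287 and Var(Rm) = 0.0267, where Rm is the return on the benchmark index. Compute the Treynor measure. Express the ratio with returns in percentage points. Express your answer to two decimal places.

β = Cov / Var = 0.0287 / 0.0267 = 1.0749
Treynor = (Rp − Rf) / β = (4.6% − 1.9%) / 1.0749 = 2.70 / 1.0749 = 2.5119

2.51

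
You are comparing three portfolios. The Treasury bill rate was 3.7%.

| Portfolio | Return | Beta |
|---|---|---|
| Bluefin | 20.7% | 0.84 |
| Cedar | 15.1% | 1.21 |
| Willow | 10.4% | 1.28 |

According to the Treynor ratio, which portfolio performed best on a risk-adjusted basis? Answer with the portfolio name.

Bluefin: Treynor = (20.7% − 3.7%) / 0.84 = 20.238
Cedar: Treynor = (15.1% − 3.7%) / 1.21 = 9.421
Willow: Treynor = (10.4% − 3.7%) / 1.28 = 5.234
Highest: Bluefin (20.238).

Bluefin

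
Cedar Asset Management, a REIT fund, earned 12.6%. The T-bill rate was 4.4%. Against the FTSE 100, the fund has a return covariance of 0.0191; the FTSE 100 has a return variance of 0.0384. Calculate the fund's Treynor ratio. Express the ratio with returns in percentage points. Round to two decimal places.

β = Cov / Var = 0.0191 / 0.0384 = 0.4974
Treynor = (Rp − Rf) / β = (12.6% − 4.4%) / 0.4974 = 8.20 / 0.4974 = 16.4857

16.49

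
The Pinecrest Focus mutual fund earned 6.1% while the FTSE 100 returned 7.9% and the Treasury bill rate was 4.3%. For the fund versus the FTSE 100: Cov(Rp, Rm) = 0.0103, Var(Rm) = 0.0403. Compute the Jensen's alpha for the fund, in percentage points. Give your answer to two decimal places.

0.88

β = Cov / Var = 0.0103 / 0.0403 = 0.2556
E[R] = Rf + β(Rm − Rf) = 4.3% + 0.2556 × (7.9% − 4.3%) = 5.2202%
α = Rp − E[R] = 6.1% − 5.2202% = 0.8798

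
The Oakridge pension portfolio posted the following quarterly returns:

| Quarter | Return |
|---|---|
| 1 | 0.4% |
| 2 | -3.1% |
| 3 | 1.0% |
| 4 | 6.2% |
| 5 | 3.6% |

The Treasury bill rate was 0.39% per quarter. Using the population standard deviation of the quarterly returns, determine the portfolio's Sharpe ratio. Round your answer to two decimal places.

Mean return μ = 8.10 / 5 = 1.6200%
Population σ = √[Σ(r − μ)² / 5] = √[49.0480 / 5] = √9.8096 = 3.1320%
Sharpe = (μ − rf) / σ = (1.6200 − 0.39) / 3.1320 = 1.2300 / 3.1320 = 0.3927

0.39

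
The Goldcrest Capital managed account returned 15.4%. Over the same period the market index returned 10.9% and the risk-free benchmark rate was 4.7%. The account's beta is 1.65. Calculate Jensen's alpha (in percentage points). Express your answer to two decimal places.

0.47

CAPM expected return = Rf + β(Rm − Rf) = 4.7% + 1.65 × (10.9% − 4.7%) = 4.7 + 1.65 × 6.20 = 14.9300%
Jensen's α = Rp − E[R] = 15.4% − 14.9300% = 0.4700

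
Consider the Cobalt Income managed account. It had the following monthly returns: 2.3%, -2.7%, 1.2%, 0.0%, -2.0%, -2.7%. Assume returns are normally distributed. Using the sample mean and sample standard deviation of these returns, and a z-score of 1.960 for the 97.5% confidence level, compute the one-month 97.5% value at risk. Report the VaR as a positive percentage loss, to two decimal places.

4.83

μ = (2.3 − 2.7 + 1.2 + 0 − 2 − 2.7) / 6 = -3.90 / 6 = -0.6500%
Sample σ = √[Σ(r − μ)² / 5] = √[22.7750 / 5] = √4.5550 = 2.1342%
VaR = −(μ − z·σ) = −(-0.6500 − 1.960 × 2.1342) = −(-4.8330) = 4.8330%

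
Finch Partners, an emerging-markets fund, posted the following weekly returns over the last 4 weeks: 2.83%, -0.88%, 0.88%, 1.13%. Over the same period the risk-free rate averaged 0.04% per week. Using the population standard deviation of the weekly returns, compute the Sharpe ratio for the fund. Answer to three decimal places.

Mean return μ = 3.960 / 4 = 0.9900%
Σ(r − μ)² = 6.9142; population σ = √(6.9142/4) = 1.3147%
Sharpe = (μ − rf) / σ = (0.9900 − 0.04) / 1.3147 = 0.9500 / 1.3147 = 0.7226

0.723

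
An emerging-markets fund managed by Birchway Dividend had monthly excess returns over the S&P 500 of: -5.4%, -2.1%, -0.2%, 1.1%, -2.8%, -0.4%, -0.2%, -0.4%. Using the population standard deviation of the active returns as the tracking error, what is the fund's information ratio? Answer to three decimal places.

r̄ = (-5.4 − 2.1 − 0.2 + 1.1 − 2.8 − 0.4 − 0.2 − 0.4) / 8 = -10.40 / 8 = -1.3000%
Population std dev = √[29.5000 / 8] = 1.9203%
IR = r̄ / tracking error = -1.3000 / 1.9203 = -0.6770

-0.677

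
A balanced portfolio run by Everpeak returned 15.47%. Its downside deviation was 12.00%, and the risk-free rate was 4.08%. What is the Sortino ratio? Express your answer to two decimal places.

Sortino = (Rp − Rf) / σd = (15.47% − 4.08%) / 12.00% = 11.39% / 12.00% = 0.9492

0.95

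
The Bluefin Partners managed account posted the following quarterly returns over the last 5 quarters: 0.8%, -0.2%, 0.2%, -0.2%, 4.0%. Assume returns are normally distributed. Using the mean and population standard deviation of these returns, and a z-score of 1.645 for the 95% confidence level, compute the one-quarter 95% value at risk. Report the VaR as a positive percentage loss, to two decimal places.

r̄ = (0.8 − 0.2 + 0.2 − 0.2 + 4) / 5 = 0.9200%
Σ(r − r̄)² = (0.8 − 0.9200)² + (-0.2 − 0.9200)² + … = 12.5280
σ = √[12.5280 / 5] = 1.5829%
VaR = −(r̄ − z·σ) = −(0.9200 − 1.645 × 1.5829) = −(-1.6839) = 1.6839%

1.68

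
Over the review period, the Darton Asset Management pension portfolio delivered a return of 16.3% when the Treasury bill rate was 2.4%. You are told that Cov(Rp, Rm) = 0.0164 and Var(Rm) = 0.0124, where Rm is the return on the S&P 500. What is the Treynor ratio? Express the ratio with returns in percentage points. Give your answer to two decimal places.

β = Cov / Var = 0.0164 / 0.0124 = 1.3226
Treynor = (Rp − Rf) / β = (16.3% − 2.4%) / 1.3226 = 13.90 / 1.3226 = 10.5096

10.51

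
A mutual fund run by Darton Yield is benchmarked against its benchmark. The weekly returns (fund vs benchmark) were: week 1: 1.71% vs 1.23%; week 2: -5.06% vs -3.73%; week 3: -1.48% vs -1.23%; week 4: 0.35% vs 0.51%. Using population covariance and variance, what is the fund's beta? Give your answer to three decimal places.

r̄p = -1.1200%,  r̄m = -0.8050%
Cov = Σ(rp − r̄p)(rm − r̄m) / 4 = 4.8424
Var(rm) = Σ(rm − r̄m)² / 4 = 3.6517
β = Cov / Var = 4.8424 / 3.6517 = 1.3261

1.326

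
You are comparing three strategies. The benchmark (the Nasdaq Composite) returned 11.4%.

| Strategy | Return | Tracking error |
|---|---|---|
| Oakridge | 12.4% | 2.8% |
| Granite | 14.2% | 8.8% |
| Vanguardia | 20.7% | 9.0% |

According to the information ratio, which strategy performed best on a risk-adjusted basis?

Oakridge: IR = (12.4% − 11.4%) / 2.8% = 0.357
Granite: IR = (14.2% − 11.4%) / 8.8% = 0.318
Vanguardia: IR = (20.7% − 11.4%) / 9.0% = 1.033
Highest: Vanguardia (1.033).

Vanguardia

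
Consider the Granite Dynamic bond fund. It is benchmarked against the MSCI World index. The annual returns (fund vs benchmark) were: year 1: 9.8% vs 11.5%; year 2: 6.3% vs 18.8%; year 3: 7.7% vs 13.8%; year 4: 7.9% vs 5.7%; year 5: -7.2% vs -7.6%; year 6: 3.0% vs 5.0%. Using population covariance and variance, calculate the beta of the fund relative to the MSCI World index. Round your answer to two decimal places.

r̄p = 4.5833%,  r̄m = 7.8667%
Cov = Σ(rp − r̄p)(rm − r̄m) / 6 = 39.3028
Var(rm) = Σ(rm − r̄m)² / 6 = 70.0122
β = Cov / Var = 39.3028 / 70.0122 = 0.5614

0.56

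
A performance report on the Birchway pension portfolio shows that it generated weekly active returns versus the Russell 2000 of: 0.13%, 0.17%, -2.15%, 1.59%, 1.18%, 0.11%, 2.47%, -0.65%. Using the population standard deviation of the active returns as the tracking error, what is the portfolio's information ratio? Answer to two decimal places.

r̄ = (0.13 + 0.17 − 2.15 + 1.59 + 1.18 + 0.11 + 2.47 − 0.65) / 8 = 0.3563%
Σ(r − r̄)² = (0.13 − 0.3563)² + (0.17 − 0.3563)² + … = 14.1090
σ = √[14.1090 / 8] = 1.3280%
IR = r̄ / tracking error = 0.3563 / 1.3280 = 0.2683

0.27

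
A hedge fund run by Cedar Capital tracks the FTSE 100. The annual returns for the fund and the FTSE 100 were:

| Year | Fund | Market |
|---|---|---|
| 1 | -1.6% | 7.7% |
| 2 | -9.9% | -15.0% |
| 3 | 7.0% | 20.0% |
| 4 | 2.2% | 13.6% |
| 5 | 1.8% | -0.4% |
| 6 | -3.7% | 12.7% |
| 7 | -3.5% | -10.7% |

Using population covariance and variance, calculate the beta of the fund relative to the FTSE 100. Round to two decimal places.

r̄p = -1.1000%,  r̄m = 3.9857%
Cov = Σ(rp − r̄p)(rm − r̄m) / 7 = 46.6471
Var(rm) = Σ(rm − r̄m)² / 7 = 147.7127
β = Cov / Var = 46.6471 / 147.7127 = 0.3158

0.32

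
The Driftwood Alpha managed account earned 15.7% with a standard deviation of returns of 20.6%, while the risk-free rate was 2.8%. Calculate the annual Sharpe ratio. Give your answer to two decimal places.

Sharpe = (Rp − Rf) / σp = (15.7% − 2.8%) / 20.6% = 12.90% / 20.6% = 0.6262

0.63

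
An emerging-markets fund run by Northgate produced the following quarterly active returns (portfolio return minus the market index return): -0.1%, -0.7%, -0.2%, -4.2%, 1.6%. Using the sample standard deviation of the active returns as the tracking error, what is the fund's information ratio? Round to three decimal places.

-0.338

r̄ = (-0.1 − 0.7 − 0.2 − 4.2 + 1.6) / 5 = -0.7200%
Sample σ = √[Σ(r − r̄)² / 4] = √[18.1480 / 4] = √4.5370 = 2.1300%
IR = r̄ / tracking error = -0.7200 / 2.1300 = -0.3380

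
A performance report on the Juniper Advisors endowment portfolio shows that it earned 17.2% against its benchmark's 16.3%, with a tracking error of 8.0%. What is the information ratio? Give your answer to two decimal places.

0.11

IR = (Rp − Rb) / TE = (17.2% − 16.3%) / 8.0% = 0.90% / 8.0% = 0.1125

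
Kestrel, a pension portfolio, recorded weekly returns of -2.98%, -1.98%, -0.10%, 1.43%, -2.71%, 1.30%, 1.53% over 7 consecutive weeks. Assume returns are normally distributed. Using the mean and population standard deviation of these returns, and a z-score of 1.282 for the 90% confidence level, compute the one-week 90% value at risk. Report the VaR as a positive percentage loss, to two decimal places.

2.90

μ = (-2.98 − 1.98 − 0.1 + 1.43 − 2.71 + 1.3 + 1.53) / 7 = -0.5014%
Σ(r − μ)² = 24.4707; population σ = √(24.4707/7) = 1.8697%
VaR = −(μ − z·σ) = −(-0.5014 − 1.282 × 1.8697) = −(-2.8984) = 2.8984%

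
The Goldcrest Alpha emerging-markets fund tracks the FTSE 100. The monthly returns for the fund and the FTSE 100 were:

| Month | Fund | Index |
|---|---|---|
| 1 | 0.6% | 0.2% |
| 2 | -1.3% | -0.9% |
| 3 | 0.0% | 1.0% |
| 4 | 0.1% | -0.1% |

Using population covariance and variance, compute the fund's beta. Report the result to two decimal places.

r̄p = -0.1500%,  r̄m = 0.0500%
Cov = Σ(rp − r̄p)(rm − r̄m) / 4 = 0.3275
Var(rm) = Σ(rm − r̄m)² / 4 = 0.4625
β = Cov / Var = 0.3275 / 0.4625 = 0.7081

0.71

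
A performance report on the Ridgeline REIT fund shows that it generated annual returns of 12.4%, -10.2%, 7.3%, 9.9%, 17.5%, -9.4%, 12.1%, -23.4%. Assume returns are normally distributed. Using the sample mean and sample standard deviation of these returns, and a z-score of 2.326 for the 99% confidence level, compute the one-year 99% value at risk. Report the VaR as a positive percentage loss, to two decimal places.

Mean return r̄ = 16.20 / 8 = 2.0250%
Sample σ = √[Σ(r − r̄)² / 7] = √[1464.8750 / 7] = √209.2679 = 14.4661%
VaR = −(r̄ − z·σ) = −(2.0250 − 2.326 × 14.4661) = −(-31.6231) = 31.6231%

31.62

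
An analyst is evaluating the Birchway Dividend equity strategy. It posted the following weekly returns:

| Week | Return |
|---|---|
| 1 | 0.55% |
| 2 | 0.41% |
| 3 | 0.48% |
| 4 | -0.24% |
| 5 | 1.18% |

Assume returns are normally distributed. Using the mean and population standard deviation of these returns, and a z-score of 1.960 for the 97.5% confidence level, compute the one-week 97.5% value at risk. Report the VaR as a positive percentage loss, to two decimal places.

r̄ = (0.55 + 0.41 + 0.48 − 0.24 + 1.18) / 5 = 2.380 / 5 = 0.4760%
Σ(r − r̄)² = (0.55 − 0.4760)² + (0.41 − 0.4760)² + … = 1.0181
σ = √[1.0181 / 5] = 0.4512%
VaR = −(r̄ − z·σ) = −(0.4760 − 1.960 × 0.4512) = −(-0.4084) = 0.4084%

0.41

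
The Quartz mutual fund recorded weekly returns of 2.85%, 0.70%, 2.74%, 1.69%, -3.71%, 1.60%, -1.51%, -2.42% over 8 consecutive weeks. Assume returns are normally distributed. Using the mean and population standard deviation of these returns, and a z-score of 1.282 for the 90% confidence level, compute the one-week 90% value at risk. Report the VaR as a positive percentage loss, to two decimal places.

r̄ = (2.85 + 0.7 + 2.74 + 1.69 − 3.71 + 1.6 − 1.51 − 2.42) / 8 = 0.2425%
Population σ = √[Σ(r − r̄)² / 8] = √[42.9664 / 8] = √5.3708 = 2.3175%
VaR = −(r̄ − z·σ) = −(0.2425 − 1.282 × 2.3175) = −(-2.7285) = 2.7285%

2.73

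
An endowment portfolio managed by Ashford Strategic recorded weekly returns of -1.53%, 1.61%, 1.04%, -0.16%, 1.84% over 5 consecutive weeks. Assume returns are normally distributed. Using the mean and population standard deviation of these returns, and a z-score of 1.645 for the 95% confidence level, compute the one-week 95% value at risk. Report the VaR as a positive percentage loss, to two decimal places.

Mean return r̄ = 2.800 / 5 = 0.5600%
Population σ = √[Σ(r − r̄)² / 5] = √[7.8578 / 5] = √1.5716 = 1.2536%
VaR = −(r̄ − z·σ) = −(0.5600 − 1.645 × 1.2536) = −(-1.5022) = 1.5022%

1.50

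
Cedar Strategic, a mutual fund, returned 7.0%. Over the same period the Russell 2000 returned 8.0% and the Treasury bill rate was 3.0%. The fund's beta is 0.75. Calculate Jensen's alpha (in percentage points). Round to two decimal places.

0.25

CAPM expected return = Rf + β(Rm − Rf) = 3.0% + 0.75 × (8.0% − 3.0%) = 3 + 0.75 × 5.00 = 6.7500%
Jensen's α = Rp − E[R] = 7.0% − 6.7500% = 0.2500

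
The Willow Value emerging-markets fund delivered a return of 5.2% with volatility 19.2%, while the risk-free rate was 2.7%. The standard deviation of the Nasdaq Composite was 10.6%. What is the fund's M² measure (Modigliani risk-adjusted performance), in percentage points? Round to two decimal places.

4.08

Sharpe = (Rp − Rf) / σp = (5.2% − 2.7%) / 19.2% = 0.1302
M² = Rf + Sharpe × σm = 2.7% + 0.1302 × 10.6% = 4.0801%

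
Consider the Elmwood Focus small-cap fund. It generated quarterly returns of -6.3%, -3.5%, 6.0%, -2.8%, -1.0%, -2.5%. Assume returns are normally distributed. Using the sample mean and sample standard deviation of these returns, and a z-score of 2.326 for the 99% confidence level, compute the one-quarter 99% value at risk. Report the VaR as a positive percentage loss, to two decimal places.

11.33

r̄ = (-6.3 − 3.5 + 6 − 2.8 − 1 − 2.5) / 6 = -10.10 / 6 = -1.6833%
Σ(r − r̄)² = 86.0283; sample σ = √(86.0283/5) = 4.1480%
VaR = −(r̄ − z·σ) = −(-1.6833 − 2.326 × 4.1480) = −(-11.3315) = 11.3315%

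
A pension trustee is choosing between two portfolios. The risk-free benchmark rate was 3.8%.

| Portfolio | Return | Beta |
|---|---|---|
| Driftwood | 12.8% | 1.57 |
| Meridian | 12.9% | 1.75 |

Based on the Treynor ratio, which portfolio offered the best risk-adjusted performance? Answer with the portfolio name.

Driftwood

Driftwood: Treynor = (12.8% − 3.8%) / 1.57 = 5.732
Meridian: Treynor = (12.9% − 3.8%) / 1.75 = 5.200
Highest: Driftwood (5.732).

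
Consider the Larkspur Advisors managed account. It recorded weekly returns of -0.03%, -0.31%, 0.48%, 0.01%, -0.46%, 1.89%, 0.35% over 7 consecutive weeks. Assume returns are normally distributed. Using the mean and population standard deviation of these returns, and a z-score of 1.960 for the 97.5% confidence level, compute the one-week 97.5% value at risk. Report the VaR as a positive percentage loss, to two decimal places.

1.15

r̄ = (-0.03 − 0.31 + 0.48 + 0.01 − 0.46 + 1.89 + 0.35) / 7 = 1.930 / 7 = 0.2757%
Population σ = √[Σ(r − r̄)² / 7] = √[3.7016 / 7] = √0.5288 = 0.7272%
VaR = −(r̄ − z·σ) = −(0.2757 − 1.960 × 0.7272) = −(-1.1496) = 1.1496%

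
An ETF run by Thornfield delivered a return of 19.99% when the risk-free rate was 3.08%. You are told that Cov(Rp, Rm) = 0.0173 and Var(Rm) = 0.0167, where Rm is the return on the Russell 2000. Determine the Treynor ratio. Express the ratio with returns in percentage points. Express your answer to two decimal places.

β = Cov / Var = 0.0173 / 0.0167 = 1.0359
Treynor = (Rp − Rf) / β = (19.99% − 3.08%) / 1.0359 = 16.91 / 1.0359 = 16.3240

16.32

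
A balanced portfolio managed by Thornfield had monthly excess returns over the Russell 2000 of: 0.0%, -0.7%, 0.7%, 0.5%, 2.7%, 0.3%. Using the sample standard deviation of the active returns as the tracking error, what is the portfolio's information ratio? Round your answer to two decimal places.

Mean return μ = 3.50 / 6 = 0.5833%
Sample std dev = √[6.5683 / 5] = 1.1462%
IR = μ / tracking error = 0.5833 / 1.1462 = 0.5089

0.51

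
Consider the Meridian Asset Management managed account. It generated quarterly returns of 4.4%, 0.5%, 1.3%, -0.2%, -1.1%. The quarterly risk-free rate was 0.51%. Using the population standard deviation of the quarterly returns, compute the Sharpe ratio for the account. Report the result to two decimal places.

0.25

r̄ = (4.4 + 0.5 + 1.3 − 0.2 − 1.1) / 5 = 4.90 / 5 = 0.9800%
Population std dev = √[17.7480 / 5] = 1.8840%
Sharpe = (r̄ − rf) / σ = (0.9800 − 0.51) / 1.8840 = 0.4700 / 1.8840 = 0.2495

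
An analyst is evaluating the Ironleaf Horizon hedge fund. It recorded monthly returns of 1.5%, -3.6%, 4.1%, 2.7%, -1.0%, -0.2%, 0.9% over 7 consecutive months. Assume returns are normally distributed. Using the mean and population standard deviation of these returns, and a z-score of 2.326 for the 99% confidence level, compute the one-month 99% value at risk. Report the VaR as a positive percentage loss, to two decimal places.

μ = (1.5 − 3.6 + 4.1 + 2.7 − 1 − 0.2 + 0.9) / 7 = 0.6286%
Σ(r − μ)² = 38.3943; population σ = √(38.3943/7) = 2.3420%
VaR = −(μ − z·σ) = −(0.6286 − 2.326 × 2.3420) = −(-4.8189) = 4.8189%

4.82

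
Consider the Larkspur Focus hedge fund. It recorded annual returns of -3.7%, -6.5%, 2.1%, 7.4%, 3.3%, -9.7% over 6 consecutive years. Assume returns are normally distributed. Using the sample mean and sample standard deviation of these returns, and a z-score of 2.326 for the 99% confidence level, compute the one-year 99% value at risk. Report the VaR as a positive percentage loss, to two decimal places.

Mean return r̄ = -7.10 / 6 = -1.1833%
Σ(r − r̄)² = (-3.7 − (-1.1833))² + (-6.5 − (-1.1833))² + … = 211.6883
sample σ = √(211.6883 / 5) = √42.3377 = 6.5067%
VaR = −(r̄ − z·σ) = −(-1.1833 − 2.326 × 6.5067) = −(-16.3179) = 16.3179%

16.32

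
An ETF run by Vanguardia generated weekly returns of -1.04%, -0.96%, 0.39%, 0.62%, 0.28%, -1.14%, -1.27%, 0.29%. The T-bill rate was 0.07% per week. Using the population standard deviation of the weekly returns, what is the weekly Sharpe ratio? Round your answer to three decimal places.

-0.558

μ = (-1.04 − 0.96 + 0.39 + 0.62 + 0.28 − 1.14 − 1.27 + 0.29) / 8 = -2.830 / 8 = -0.3538%
Population σ = √[Σ(r − μ)² / 8] = √[4.6136 / 8] = √0.5767 = 0.7594%
Sharpe = (μ − rf) / σ = (-0.3538 − 0.07) / 0.7594 = -0.4238 / 0.7594 = -0.5581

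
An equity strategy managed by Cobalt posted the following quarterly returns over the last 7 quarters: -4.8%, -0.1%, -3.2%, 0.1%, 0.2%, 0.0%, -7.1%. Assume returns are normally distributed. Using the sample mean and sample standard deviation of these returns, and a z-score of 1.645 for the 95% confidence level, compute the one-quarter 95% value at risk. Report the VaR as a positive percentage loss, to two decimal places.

6.97

Mean return μ = -14.90 / 7 = -2.1286%
Sample std dev = √[52.0343 / 6] = 2.9449%
VaR = −(μ − z·σ) = −(-2.1286 − 1.645 × 2.9449) = −(-6.9730) = 6.9730%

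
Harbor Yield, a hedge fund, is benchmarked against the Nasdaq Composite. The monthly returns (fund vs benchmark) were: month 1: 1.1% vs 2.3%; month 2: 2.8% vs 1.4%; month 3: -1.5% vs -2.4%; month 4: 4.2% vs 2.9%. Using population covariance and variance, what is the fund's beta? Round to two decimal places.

0.90

r̄p = 1.6500%,  r̄m = 1.0500%
Cov = Σ(rp − r̄p)(rm − r̄m) / 4 = 3.8250
Var(rm) = Σ(rm − r̄m)² / 4 = 4.2525
β = Cov / Var = 3.8250 / 4.2525 = 0.8995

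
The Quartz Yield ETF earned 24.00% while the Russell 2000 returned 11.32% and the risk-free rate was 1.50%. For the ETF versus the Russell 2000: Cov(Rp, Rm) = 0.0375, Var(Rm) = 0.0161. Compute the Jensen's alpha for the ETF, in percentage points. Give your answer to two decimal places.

β = Cov / Var = 0.0375 / 0.0161 = 2.3292
E[R] = Rf + β(Rm − Rf) = 1.50% + 2.3292 × (11.32% − 1.50%) = 24.3727%
α = Rp − E[R] = 24.00% − 24.3727% = -0.3727

-0.37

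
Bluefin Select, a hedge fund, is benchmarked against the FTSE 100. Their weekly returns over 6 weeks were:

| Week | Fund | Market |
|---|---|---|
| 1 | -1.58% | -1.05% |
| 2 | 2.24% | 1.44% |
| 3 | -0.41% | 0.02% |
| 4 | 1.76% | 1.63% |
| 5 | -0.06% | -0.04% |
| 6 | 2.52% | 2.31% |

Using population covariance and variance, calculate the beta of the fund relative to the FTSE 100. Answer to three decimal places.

r̄p = 0.7450%,  r̄m = 0.7183%
Cov = Σ(rp − r̄p)(rm − r̄m) / 6 = 1.7263
Var(rm) = Σ(rm − r̄m)² / 6 = 1.3458
β = Cov / Var = 1.7263 / 1.3458 = 1.2827

1.283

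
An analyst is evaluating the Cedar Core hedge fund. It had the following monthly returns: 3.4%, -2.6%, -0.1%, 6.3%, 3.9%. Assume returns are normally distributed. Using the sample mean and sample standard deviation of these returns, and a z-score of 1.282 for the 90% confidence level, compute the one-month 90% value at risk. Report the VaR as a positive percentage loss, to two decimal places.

r̄ = (3.4 − 2.6 − 0.1 + 6.3 + 3.9) / 5 = 10.90 / 5 = 2.1800%
Σ(r − r̄)² = (3.4 − 2.1800)² + (-2.6 − 2.1800)² + (-0.1 − 2.1800)² + … = 49.4680
sample σ = √(49.4680 / 4) = √12.3670 = 3.5167%
VaR = −(r̄ − z·σ) = −(2.1800 − 1.282 × 3.5167) = −(-2.3284) = 2.3284%

2.33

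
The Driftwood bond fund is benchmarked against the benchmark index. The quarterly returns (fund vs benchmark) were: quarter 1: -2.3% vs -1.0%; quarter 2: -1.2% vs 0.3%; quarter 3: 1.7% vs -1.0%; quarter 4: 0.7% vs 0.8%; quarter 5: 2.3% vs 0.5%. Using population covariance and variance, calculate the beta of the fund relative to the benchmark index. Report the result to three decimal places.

r̄p = 0.2400%,  r̄m = -0.0800%
Cov = Σ(rp − r̄p)(rm − r̄m) / 5 = 0.4092
Var(rm) = Σ(rm − r̄m)² / 5 = 0.5896
β = Cov / Var = 0.4092 / 0.5896 = 0.6940

0.694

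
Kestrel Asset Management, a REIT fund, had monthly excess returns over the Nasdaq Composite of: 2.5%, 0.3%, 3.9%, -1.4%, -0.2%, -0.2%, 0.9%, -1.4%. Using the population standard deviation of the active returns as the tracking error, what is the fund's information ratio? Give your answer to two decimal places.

0.32

μ = (2.5 + 0.3 + 3.9 − 1.4 − 0.2 − 0.2 + 0.9 − 1.4) / 8 = 4.40 / 8 = 0.5500%
Σ(r − μ)² = (2.5 − 0.5500)² + (0.3 − 0.5500)² + … = 23.9400
population σ = √(23.9400 / 8) = √2.9925 = 1.7299%
IR = μ / tracking error = 0.5500 / 1.7299 = 0.3179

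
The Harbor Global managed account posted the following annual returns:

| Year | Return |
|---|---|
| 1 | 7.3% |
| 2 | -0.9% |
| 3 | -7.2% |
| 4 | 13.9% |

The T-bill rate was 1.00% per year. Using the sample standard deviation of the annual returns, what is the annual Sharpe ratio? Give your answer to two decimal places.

Mean return r̄ = 13.10 / 4 = 3.2750%
Σ(r − r̄)² = 256.2475; sample σ = √(256.2475/3) = 9.2421%
Sharpe = (r̄ − rf) / σ = (3.2750 − 1) / 9.2421 = 2.2750 / 9.2421 = 0.2462

0.25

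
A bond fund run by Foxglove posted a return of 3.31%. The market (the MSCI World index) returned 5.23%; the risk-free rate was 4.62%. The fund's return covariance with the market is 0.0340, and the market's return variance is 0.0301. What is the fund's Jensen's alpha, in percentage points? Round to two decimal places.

-2.00

β = Cov / Var = 0.0340 / 0.0301 = 1.1296
E[R] = Rf + β(Rm − Rf) = 4.62% + 1.1296 × (5.23% − 4.62%) = 5.3091%
α = Rp − E[R] = 3.31% − 5.3091% = -1.9991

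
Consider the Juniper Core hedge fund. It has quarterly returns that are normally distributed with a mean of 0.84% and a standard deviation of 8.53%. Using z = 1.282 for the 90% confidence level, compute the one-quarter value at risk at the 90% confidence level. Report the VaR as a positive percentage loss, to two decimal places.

10.10

VaR (as % loss) = −(μ − z·σ) = −(0.84% − 1.282 × 8.53%) = −(-10.09546%) = 10.09546%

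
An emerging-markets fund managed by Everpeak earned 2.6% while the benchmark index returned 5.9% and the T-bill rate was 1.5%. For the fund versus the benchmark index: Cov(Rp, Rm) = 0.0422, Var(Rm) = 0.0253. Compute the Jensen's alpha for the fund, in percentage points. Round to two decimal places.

-6.24

β = Cov / Var = 0.0422 / 0.0253 = 1.6680
E[R] = Rf + β(Rm − Rf) = 1.5% + 1.6680 × (5.9% − 1.5%) = 8.8392%
α = Rp − E[R] = 2.6% − 8.8392% = -6.2392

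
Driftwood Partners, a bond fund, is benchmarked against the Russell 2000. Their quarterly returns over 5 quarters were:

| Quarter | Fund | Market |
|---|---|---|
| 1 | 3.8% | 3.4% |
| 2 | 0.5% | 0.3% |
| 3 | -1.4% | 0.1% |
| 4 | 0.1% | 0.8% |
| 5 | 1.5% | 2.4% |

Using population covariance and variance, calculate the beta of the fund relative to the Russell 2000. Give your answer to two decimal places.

1.25

r̄p = 0.9000%,  r̄m = 1.4000%
Cov = Σ(rp − r̄p)(rm − r̄m) / 5 = 2.0620
Var(rm) = Σ(rm − r̄m)² / 5 = 1.6520
β = Cov / Var = 2.0620 / 1.6520 = 1.2482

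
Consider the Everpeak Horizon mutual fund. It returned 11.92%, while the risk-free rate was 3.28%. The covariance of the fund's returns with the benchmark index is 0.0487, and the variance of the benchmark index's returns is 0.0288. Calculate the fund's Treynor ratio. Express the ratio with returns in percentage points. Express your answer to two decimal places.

5.11

β = Cov / Var = 0.0487 / 0.0288 = 1.6910
Treynor = (Rp − Rf) / β = (11.92% − 3.28%) / 1.6910 = 8.64 / 1.6910 = 5.1094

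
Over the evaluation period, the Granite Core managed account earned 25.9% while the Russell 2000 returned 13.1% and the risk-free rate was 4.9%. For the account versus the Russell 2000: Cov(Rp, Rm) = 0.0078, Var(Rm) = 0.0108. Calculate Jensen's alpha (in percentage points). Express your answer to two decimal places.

β = Cov / Var = 0.0078 / 0.0108 = 0.7222
E[R] = Rf + β(Rm − Rf) = 4.9% + 0.7222 × (13.1% − 4.9%) = 10.8220%
α = Rp − E[R] = 25.9% − 10.8220% = 15.0780

15.08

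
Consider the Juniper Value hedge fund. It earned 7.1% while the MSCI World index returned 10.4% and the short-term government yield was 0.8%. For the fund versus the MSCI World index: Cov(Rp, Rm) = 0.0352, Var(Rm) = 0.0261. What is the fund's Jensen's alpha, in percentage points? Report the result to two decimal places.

β = Cov / Var = 0.0352 / 0.0261 = 1.3487
E[R] = Rf + β(Rm − Rf) = 0.8% + 1.3487 × (10.4% − 0.8%) = 13.7475%
α = Rp − E[R] = 7.1% − 13.7475% = -6.6475

-6.65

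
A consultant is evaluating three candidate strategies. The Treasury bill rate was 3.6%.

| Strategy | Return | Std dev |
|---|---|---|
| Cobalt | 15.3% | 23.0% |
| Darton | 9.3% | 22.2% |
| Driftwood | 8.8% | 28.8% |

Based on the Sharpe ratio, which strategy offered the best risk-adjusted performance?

Cobalt: Sharpe ratio = (15.3% − 3.6%) / 23.0% = 0.509
Darton: Sharpe ratio = (9.3% − 3.6%) / 22.2% = 0.257
Driftwood: Sharpe ratio = (8.8% − 3.6%) / 28.8% = 0.181
Highest: Cobalt (0.509).

Cobalt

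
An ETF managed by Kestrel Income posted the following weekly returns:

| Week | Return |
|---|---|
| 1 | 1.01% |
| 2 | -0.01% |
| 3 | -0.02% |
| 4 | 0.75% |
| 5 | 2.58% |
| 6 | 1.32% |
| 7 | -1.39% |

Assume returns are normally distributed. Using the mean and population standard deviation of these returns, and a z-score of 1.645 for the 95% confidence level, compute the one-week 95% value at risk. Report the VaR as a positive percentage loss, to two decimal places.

Mean return μ = 4.240 / 7 = 0.6057%
Population σ = √[Σ(r − μ)² / 7] = √[9.3458 / 7] = √1.3351 = 1.1555%
VaR = −(μ − z·σ) = −(0.6057 − 1.645 × 1.1555) = −(-1.2951) = 1.2951%

1.30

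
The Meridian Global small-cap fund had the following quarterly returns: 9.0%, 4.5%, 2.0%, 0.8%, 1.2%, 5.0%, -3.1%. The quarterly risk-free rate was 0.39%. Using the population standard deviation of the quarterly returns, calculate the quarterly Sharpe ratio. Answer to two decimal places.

0.67

r̄ = (9 + 4.5 + 2 + 0.8 + 1.2 + 5 − 3.1) / 7 = 2.7714%
Population std dev = √[88.1743 / 7] = 3.5491%
Sharpe = (r̄ − rf) / σ = (2.7714 − 0.39) / 3.5491 = 2.3814 / 3.5491 = 0.6710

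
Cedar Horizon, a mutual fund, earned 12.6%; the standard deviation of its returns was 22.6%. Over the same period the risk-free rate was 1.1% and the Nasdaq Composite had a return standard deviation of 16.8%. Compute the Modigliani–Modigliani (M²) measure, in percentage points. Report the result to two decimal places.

9.65

Sharpe = (Rp − Rf) / σp = (12.6% − 1.1%) / 22.6% = 0.5088
M² = Rf + Sharpe × σm = 1.1% + 0.5088 × 16.8% = 9.6478%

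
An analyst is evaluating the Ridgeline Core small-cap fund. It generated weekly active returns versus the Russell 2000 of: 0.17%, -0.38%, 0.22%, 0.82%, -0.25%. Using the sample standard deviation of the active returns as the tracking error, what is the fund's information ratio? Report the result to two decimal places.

μ = (0.17 − 0.38 + 0.22 + 0.82 − 0.25) / 5 = 0.580 / 5 = 0.1160%
Sample σ = √[Σ(r − μ)² / 4] = √[0.8893 / 4] = √0.2223 = 0.4715%
IR = μ / tracking error = 0.1160 / 0.4715 = 0.2460

0.25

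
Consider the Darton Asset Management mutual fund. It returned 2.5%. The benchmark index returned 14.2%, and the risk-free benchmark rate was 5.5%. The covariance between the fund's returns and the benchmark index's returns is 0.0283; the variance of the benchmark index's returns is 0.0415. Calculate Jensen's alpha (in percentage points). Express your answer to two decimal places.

-8.93

β = Cov / Var = 0.0283 / 0.0415 = 0.6819
E[R] = Rf + β(Rm − Rf) = 5.5% + 0.6819 × (14.2% − 5.5%) = 11.4325%
α = Rp − E[R] = 2.5% − 11.4325% = -8.9325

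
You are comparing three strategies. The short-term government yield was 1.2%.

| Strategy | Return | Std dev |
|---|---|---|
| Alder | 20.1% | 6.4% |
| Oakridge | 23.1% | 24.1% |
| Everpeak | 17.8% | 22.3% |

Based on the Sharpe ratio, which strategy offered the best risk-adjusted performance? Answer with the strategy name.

Alder: Sharpe ratio = (20.1% − 1.2%) / 6.4% = 2.953
Oakridge: Sharpe ratio = (23.1% − 1.2%) / 24.1% = 0.909
Everpeak: Sharpe ratio = (17.8% − 1.2%) / 22.3% = 0.744
Highest: Alder (2.953).

Alder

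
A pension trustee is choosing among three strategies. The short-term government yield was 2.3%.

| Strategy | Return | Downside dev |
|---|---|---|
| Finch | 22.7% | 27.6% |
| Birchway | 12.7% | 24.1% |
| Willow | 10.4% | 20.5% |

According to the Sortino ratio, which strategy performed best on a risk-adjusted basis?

Finch

Finch: Sortino ratio = (22.7% − 2.3%) / 27.6% = 0.739
Birchway: Sortino ratio = (12.7% − 2.3%) / 24.1% = 0.432
Willow: Sortino ratio = (10.4% − 2.3%) / 20.5% = 0.395
Highest: Finch (0.739).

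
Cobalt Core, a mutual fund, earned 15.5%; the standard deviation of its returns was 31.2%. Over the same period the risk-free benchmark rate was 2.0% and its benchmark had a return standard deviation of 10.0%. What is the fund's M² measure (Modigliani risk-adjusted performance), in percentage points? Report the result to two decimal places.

6.33

Sharpe = (Rp − Rf) / σp = (15.5% − 2.0%) / 31.2% = 0.4327
M² = Rf + Sharpe × σm = 2.0% + 0.4327 × 10.0% = 6.3270%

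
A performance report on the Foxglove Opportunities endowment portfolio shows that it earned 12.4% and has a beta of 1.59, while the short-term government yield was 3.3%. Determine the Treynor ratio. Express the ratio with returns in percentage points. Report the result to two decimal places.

Treynor = (Rp − Rf) / β = (12.4% − 3.3%) / 1.59 = 9.10 / 1.59 = 5.7233

5.72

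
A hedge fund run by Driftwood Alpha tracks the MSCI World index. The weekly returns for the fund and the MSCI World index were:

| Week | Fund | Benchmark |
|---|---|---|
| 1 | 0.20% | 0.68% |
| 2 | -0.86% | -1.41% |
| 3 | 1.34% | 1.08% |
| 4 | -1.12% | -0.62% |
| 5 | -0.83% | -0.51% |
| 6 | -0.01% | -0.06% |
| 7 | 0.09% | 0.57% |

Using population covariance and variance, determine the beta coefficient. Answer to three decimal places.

r̄p = -0.1700%,  r̄m = -0.0386%
Cov = Σ(rp − r̄p)(rm − r̄m) / 7 = 0.5599
Var(rm) = Σ(rm − r̄m)² / 7 = 0.6542
β = Cov / Var = 0.5599 / 0.6542 = 0.8559

0.856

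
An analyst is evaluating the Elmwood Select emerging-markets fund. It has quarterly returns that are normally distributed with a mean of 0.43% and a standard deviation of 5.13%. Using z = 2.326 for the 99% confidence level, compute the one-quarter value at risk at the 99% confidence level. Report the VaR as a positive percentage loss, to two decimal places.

VaR (as % loss) = −(μ − z·σ) = −(0.43% − 2.326 × 5.13%) = −(-11.50238%) = 11.50238%

11.50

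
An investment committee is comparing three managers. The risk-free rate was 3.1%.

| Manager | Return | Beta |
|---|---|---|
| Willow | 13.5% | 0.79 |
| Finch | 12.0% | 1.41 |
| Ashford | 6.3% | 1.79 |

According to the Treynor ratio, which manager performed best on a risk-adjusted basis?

Willow: Treynor = (13.5% − 3.1%) / 0.79 = 13.165
Finch: Treynor = (12.0% − 3.1%) / 1.41 = 6.312
Ashford: Treynor = (6.3% − 3.1%) / 1.79 = 1.788
Highest: Willow (13.165).

Willow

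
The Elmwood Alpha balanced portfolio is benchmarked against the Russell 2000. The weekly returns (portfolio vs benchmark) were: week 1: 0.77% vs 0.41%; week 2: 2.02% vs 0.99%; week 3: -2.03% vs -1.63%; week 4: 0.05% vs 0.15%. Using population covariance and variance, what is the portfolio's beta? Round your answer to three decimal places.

r̄p = 0.2025%,  r̄m = -0.0200%
Cov = Σ(rp − r̄p)(rm − r̄m) / 4 = 1.4120
Var(rm) = Σ(rm − r̄m)² / 4 = 0.9565
β = Cov / Var = 1.4120 / 0.9565 = 1.4762

1.476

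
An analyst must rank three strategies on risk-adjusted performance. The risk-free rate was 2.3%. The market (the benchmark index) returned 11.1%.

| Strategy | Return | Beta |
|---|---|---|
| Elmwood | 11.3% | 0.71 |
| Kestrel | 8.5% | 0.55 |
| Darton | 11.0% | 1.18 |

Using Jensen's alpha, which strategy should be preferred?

Elmwood

Elmwood: α = 11.3% − [2.3% + 0.71 × (11.1% − 2.3%)] = 2.752
Kestrel: α = 8.5% − [2.3% + 0.55 × (11.1% − 2.3%)] = 1.360
Darton: α = 11.0% − [2.3% + 1.18 × (11.1% − 2.3%)] = -1.684
Highest: Elmwood (2.752).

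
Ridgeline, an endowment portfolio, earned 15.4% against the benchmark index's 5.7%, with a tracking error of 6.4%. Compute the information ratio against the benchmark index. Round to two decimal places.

1.52

IR = (Rp − Rb) / TE = (15.4% − 5.7%) / 6.4% = 9.70% / 6.4% = 1.5156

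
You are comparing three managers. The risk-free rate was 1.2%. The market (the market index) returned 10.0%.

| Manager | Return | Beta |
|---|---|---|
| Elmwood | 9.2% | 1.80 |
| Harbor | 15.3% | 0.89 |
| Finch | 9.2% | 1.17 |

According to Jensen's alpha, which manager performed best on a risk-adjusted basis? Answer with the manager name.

Harbor

Elmwood: α = 9.2% − [1.2% + 1.80 × (10.0% − 1.2%)] = -7.840
Harbor: α = 15.3% − [1.2% + 0.89 × (10.0% − 1.2%)] = 6.268
Finch: α = 9.2% − [1.2% + 1.17 × (10.0% − 1.2%)] = -2.296
Highest: Harbor (6.268).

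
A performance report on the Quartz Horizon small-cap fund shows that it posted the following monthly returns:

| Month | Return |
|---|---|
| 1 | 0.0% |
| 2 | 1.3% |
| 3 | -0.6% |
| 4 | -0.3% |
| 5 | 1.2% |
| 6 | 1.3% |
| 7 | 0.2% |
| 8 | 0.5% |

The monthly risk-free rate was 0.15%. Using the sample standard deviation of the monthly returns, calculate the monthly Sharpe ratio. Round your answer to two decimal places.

Mean return r̄ = 3.60 / 8 = 0.4500%
Σ(r − r̄)² = (0 − 0.4500)² + (1.3 − 0.4500)² + (-0.6 − 0.4500)² + … = 3.9400
σ = √[3.9400 / 7] = 0.7502%
Sharpe = (r̄ − rf) / σ = (0.4500 − 0.15) / 0.7502 = 0.3000 / 0.7502 = 0.3999

0.40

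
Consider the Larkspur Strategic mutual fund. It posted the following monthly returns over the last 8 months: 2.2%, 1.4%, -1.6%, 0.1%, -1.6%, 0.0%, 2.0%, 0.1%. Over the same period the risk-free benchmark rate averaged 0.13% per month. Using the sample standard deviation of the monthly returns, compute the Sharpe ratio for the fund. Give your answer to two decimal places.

0.13

r̄ = (2.2 + 1.4 − 1.6 + 0.1 − 1.6 + 0 + 2 + 0.1) / 8 = 2.60 / 8 = 0.3250%
Σ(r − r̄)² = (2.2 − 0.3250)² + (1.4 − 0.3250)² + … = 15.0950
σ = √[15.0950 / 7] = 1.4685%
Sharpe = (r̄ − rf) / σ = (0.3250 − 0.13) / 1.4685 = 0.1950 / 1.4685 = 0.1328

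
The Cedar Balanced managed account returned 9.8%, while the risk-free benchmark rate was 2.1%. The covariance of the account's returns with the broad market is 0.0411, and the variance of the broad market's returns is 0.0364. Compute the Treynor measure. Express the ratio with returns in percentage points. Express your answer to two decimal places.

β = Cov / Var = 0.0411 / 0.0364 = 1.1291
Treynor = (Rp − Rf) / β = (9.8% − 2.1%) / 1.1291 = 7.70 / 1.1291 = 6.8196

6.82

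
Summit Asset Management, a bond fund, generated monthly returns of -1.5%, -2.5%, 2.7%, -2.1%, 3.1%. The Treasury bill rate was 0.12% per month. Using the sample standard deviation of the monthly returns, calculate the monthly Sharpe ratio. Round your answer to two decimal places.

Mean return r̄ = -0.30 / 5 = -0.0600%
Sample σ = √[Σ(r − r̄)² / 4] = √[29.7920 / 4] = √7.4480 = 2.7291%
Sharpe = (r̄ − rf) / σ = (-0.0600 − 0.12) / 2.7291 = -0.1800 / 2.7291 = -0.0660

-0.07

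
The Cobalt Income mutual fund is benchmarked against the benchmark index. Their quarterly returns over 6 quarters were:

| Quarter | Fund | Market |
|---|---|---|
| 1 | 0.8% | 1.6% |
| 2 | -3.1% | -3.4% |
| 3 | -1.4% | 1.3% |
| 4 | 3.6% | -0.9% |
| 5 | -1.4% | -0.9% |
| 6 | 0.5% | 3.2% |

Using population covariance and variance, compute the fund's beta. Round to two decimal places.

0.35

r̄p = -0.1667%,  r̄m = 0.1500%
Cov = Σ(rp − r̄p)(rm − r̄m) / 6 = 1.6283
Var(rm) = Σ(rm − r̄m)² / 6 = 4.5892
β = Cov / Var = 1.6283 / 4.5892 = 0.3548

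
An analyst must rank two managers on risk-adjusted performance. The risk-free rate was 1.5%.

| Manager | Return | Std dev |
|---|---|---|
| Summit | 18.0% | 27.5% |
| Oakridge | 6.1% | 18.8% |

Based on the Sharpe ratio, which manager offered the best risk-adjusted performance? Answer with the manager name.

Summit

Summit: Sharpe ratio = (18.0% − 1.5%) / 27.5% = 0.600
Oakridge: Sharpe ratio = (6.1% − 1.5%) / 18.8% = 0.245
Highest: Summit (0.600).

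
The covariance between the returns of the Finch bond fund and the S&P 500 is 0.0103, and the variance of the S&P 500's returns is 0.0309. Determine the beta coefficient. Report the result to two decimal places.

β = Cov(Rp, Rm) / Var(Rm) = 0.0103 / 0.0309 = 0.3333

0.33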